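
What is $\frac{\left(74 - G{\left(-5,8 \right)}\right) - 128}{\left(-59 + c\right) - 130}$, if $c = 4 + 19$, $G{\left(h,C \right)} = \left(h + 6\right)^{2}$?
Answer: $\frac{55}{166} \approx 0.33133$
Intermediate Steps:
$G{\left(h,C \right)} = \left(6 + h\right)^{2}$
$c = 23$
$\frac{\left(74 - G{\left(-5,8 \right)}\right) - 128}{\left(-59 + c\right) - 130} = \frac{\left(74 - \left(6 - 5\right)^{2}\right) - 128}{\left(-59 + 23\right) - 130} = \frac{\left(74 - 1^{2}\right) - 128}{-36 - 130} = \frac{\left(74 - 1\right) - 128}{-166} = - \frac{\left(74 - 1\right) - 128}{166} = - \frac{73 - 128}{166} = \left(- \frac{1}{166}\right) \left(-55\right) = \frac{55}{166}$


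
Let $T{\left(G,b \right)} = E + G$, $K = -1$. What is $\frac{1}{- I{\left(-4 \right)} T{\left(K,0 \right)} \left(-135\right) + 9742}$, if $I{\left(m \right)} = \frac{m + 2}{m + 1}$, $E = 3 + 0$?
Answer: $\frac{1}{9922} \approx 0.00010079$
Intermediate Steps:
$E = 3$
$I{\left(m \right)} = \frac{2 + m}{1 + m}$
$T{\left(G,b \right)} = 3 + G$
$\frac{1}{- I{\left(-4 \right)} T{\left(K,0 \right)} \left(-135\right) + 9742} = \frac{1}{- \frac{2 - 4}{1 - 4} \left(3 - 1\right) \left(-135\right) + 9742} = \frac{1}{- \frac{-2}{-3} \cdot 2 \left(-135\right) + 9742} = \frac{1}{- \frac{\left(-1\right) \left(-2\right)}{3} \cdot 2 \left(-135\right) + 9742} = \frac{1}{\left(-1\right) \frac{2}{3} \cdot 2 \left(-135\right) + 9742} = \frac{1}{\left(- \frac{2}{3}\right) 2 \left(-135\right) + 9742} = \frac{1}{\left(- \frac{4}{3}\right) \left(-135\right) + 9742} = \frac{1}{180 + 9742} = \frac{1}{9922}$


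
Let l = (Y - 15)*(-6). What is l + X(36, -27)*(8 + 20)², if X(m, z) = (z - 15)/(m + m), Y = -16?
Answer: -814/3 ≈ -271.33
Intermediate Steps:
l = 186 (l = (-16 - 15)*(-6) = -31*(-6) = 186)
X(m, z) = (-15 + z)/(2*m) (X(m, z) = (-15 + z)/((2*m)) = (-15 + z)*(1/(2*m)) = (-15 + z)/(2*m))
l + X(36, -27)*(8 + 20)² = 186 + ((½)*(-15 - 27)/36)*(8 + 20)² = 186 + ((½)*(1/36)*(-42))*28² = 186 - 7/12*784 = 186 - 1372/3 = -814/3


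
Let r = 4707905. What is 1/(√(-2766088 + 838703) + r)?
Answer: 941581/4432874283282 - I*√1927385/22164371416410 ≈ 2.1241e-7 - 6.2637e-11*I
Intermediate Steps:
1/(√(-2766088 + 838703) + r) = 1/(√(-2766088 + 838703) + 4707905) = 1/(√(-1927385) + 4707905) = 1/(I*√1927385 + 4707905) = 1/(4707905 + I*√1927385)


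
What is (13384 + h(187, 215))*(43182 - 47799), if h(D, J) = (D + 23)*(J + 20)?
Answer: -289642878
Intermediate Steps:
h(D, J) = (20 + J)*(23 + D) (h(D, J) = (23 + D)*(20 + J) = (20 + J)*(23 + D))
(13384 + h(187, 215))*(43182 - 47799) = (13384 + (460 + 20*187 + 23*215 + 187*215))*(43182 - 47799) = (13384 + (460 + 3740 + 4945 + 40205))*(-4617) = (13384 + 49350)*(-4617) = 62734*(-4617) = -289642878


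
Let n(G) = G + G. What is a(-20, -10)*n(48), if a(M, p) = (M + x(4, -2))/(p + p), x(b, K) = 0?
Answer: 96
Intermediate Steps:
n(G) = 2*G
a(M, p) = M/(2*p) (a(M, p) = (M + 0)/(p + p) = M/((2*p)) = M*(1/(2*p)) = M/(2*p))
a(-20, -10)*n(48) = ((1/2)*(-20)/(-10))*(2*48) = ((1/2)*(-20)*(-1/10))*96 = 1*96 = 96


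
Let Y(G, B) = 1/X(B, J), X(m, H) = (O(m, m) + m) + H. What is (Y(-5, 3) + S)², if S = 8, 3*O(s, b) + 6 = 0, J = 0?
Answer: 81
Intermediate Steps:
O(s, b) = -2 (O(s, b) = -2 + (⅓)*0 = -2 + 0 = -2)
X(m, H) = -2 + H + m (X(m, H) = (-2 + m) + H = -2 + H + m)
Y(G, B) = 1/(-2 + B) (Y(G, B) = 1/(-2 + 0 + B) = 1/(-2 + B))
(Y(-5, 3) + S)² = (1/(-2 + 3) + 8)² = (1/1 + 8)² = (1 + 8)² = 9² = 81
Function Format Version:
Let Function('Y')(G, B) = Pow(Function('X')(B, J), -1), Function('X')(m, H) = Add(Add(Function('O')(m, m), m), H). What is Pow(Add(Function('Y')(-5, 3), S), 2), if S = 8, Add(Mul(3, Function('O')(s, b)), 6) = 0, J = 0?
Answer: 81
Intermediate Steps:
Function('O')(s, b) = -2 (Function('O')(s, b) = Add(-2, Mul(Rational(1, 3), 0)) = Add(-2, 0) = -2)
Function('X')(m, H) = Add(-2, H, m) (Function('X')(m, H) = Add(Add(-2, m), H) = Add(-2, H, m))
Function('Y')(G, B) = Pow(Add(-2, B), -1) (Function('Y')(G, B) = Pow(Add(-2, 0, B), -1) = Pow(Add(-2, B), -1))
Pow(Add(Function('Y')(-5, 3), S), 2) = Pow(Add(Pow(Add(-2, 3), -1), 8), 2) = Pow(Add(Pow(1, -1), 8), 2) = Pow(Add(1, 8), 2) = Pow(9, 2) = 81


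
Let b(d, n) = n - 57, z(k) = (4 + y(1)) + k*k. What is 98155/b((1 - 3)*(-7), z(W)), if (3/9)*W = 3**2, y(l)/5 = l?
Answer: 98155/681 ≈ 144.13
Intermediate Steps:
y(l) = 5*l
W = 27 (W = 3*3**2 = 3*9 = 27)
z(k) = 9 + k**2 (z(k) = (4 + 5*1) + k*k = (4 + 5) + k**2 = 9 + k**2)
b(d, n) = -57 + n
98155/b((1 - 3)*(-7), z(W)) = 98155/(-57 + (9 + 27**2)) = 98155/(-57 + (9 + 729)) = 98155/(-57 + 738) = 98155/681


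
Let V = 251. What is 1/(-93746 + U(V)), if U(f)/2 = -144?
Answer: -1/94034 ≈ -1.0634e-5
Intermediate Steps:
U(f) = -288 (U(f) = 2*(-144) = -288)
1/(-93746 + U(V)) = 1/(-93746 - 288) = 1/(-94034) = -1/94034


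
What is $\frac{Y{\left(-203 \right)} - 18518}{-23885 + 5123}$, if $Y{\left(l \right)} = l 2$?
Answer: $\frac{3154}{3127} \approx 1.0086$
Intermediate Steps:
$Y{\left(l \right)} = 2 l$
$\frac{Y{\left(-203 \right)} - 18518}{-23885 + 5123} = \frac{2 \left(-203\right) - 18518}{-23885 + 5123} = \frac{-406 - 18518}{-18762} = \left(-18924\right) \left(- \frac{1}{18762}\right) = \frac{3154}{3127}$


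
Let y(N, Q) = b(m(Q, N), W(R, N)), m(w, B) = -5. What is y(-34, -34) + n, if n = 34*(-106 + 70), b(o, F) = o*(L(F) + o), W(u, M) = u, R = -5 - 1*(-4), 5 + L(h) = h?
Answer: -1169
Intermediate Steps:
L(h) = -5 + h
R = -1 (R = -5 + 4 = -1)
b(o, F) = o*(-5 + F + o) (b(o, F) = o*((-5 + F) + o) = o*(-5 + F + o))
y(N, Q) = 55 (y(N, Q) = -5*(-5 - 1 - 5) = -5*(-11) = 55)
n = -1224 (n = 34*(-36) = -1224)
y(-34, -34) + n = 55 - 1224 = -1169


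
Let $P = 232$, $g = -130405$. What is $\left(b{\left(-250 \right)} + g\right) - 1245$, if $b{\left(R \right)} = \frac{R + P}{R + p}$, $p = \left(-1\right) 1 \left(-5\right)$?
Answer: $- \frac{32254232}{245} \approx -1.3165 \cdot 10^{5}$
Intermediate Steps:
$p = 5$ ($p = \left(-1\right) \left(-5\right) = 5$)
$b{\left(R \right)} = \frac{232 + R}{5 + R}$ ($b{\left(R \right)} = \frac{R + 232}{R + 5} = \frac{232 + R}{5 + R}$)
$\left(b{\left(-250 \right)} + g\right) - 1245 = \left(\frac{232 - 250}{5 - 250} - 130405\right) - 1245 = \left(\frac{1}{-245} \left(-18\right) - 130405\right) - 1245 = \left(\left(- \frac{1}{245}\right) \left(-18\right) - 130405\right) - 1245 = \left(\frac{18}{245} - 130405\right) - 1245 = - \frac{31949207}{245} - 1245 = - \frac{32254232}{245}$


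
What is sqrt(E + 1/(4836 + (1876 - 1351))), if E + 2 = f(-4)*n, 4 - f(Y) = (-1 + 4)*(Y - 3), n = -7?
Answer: 4*I*sqrt(317939466)/5361 ≈ 13.304*I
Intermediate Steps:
f(Y) = 13 - 3*Y (f(Y) = 4 - (-1 + 4)*(Y - 3) = 4 - 3*(-3 + Y) = 4 - (-9 + 3*Y) = 4 + (9 - 3*Y) = 13 - 3*Y)
E = -177 (E = -2 + (13 - 3*(-4))*(-7) = -2 + (13 + 12)*(-7) = -2 + 25*(-7) = -2 - 175 = -177)
sqrt(E + 1/(4836 + (1876 - 1351))) = sqrt(-177 + 1/(4836 + (1876 - 1351))) = sqrt(-177 + 1/(4836 + 525)) = sqrt(-177 + 1/5361) = sqrt(-948896/5361) = 4*I*sqrt(317939466)/5361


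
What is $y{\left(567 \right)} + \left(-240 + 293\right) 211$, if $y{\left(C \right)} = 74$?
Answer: $11257$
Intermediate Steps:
$y{\left(567 \right)} + \left(-240 + 293\right) 211 = 74 + \left(-240 + 293\right) 211 = 74 + 53 \cdot 211 = 74 + 11183 = 11257$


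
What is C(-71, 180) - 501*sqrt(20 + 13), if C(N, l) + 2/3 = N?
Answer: -215/3 - 501*sqrt(33) ≈ -2949.7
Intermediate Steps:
C(N, l) = -2/3 + N
C(-71, 180) - 501*sqrt(20 + 13) = (-2/3 - 71) - 501*sqrt(20 + 13) = -215/3 - 501*sqrt(33)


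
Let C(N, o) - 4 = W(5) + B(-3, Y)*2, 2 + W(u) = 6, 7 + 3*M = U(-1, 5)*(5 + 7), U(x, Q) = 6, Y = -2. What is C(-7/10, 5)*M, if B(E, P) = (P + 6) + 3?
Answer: 1430/3 ≈ 476.67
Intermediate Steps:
M = 65/3 (M = -7/3 + (6*(5 + 7))/3 = -7/3 + (6*12)/3 = -7/3 + (⅓)*72 = -7/3 + 24 = 65/3 ≈ 21.667)
W(u) = 4 (W(u) = -2 + 6 = 4)
B(E, P) = 9 + P (B(E, P) = (6 + P) + 3 = 9 + P)
C(N, o) = 22 (C(N, o) = 4 + (4 + (9 - 2)*2) = 4 + (4 + 7*2) = 4 + (4 + 14) = 4 + 18 = 22)
C(-7/10, 5)*M = 22*(65/3) = 1430/3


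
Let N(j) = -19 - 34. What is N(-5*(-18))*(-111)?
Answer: 5883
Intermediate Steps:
N(j) = -53
N(-5*(-18))*(-111) = -53*(-111) = 5883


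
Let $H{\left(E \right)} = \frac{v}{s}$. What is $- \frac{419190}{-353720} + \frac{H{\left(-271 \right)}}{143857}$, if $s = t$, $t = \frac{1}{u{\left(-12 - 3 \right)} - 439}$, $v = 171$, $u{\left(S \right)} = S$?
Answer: $\frac{3284271735}{5088509804} \approx 0.64543$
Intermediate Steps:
$t = - \frac{1}{454}$ ($t = \frac{1}{\left(-12 - 3\right) - 439} = \frac{1}{-15 - 439} = \frac{1}{-454} = - \frac{1}{454} \approx -0.0022026$)
$s = - \frac{1}{454} \approx -0.0022026$
$H{\left(E \right)} = -77634$ ($H{\left(E \right)} = \frac{171}{- \frac{1}{454}} = 171 \left(-454\right) = -77634$)
$- \frac{419190}{-353720} + \frac{H{\left(-271 \right)}}{143857} = - \frac{419190}{-353720} - \frac{77634}{143857} = \left(-419190\right) \left(- \frac{1}{353720}\right) - \frac{77634}{143857} = \frac{41919}{35372} - \frac{77634}{143857} = \frac{3284271735}{5088509804}$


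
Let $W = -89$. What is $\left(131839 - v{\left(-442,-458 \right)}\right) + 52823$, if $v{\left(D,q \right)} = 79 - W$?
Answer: $184494$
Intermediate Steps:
$v{\left(D,q \right)} = 168$ ($v{\left(D,q \right)} = 79 - -89 = 79 + 89 = 168$)
$\left(131839 - v{\left(-442,-458 \right)}\right) + 52823 = \left(131839 - 168\right) + 52823 = 131671 + 52823 = 184494$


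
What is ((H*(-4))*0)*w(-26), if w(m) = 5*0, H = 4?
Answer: 0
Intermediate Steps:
w(m) = 0
((H*(-4))*0)*w(-26) = ((4*(-4))*0)*0 = -16*0*0 = 0*0 = 0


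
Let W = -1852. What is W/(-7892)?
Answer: 463/1973 ≈ 0.23467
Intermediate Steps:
W/(-7892) = -1852/(-7892) = -1852*(-1/7892) = 463/1973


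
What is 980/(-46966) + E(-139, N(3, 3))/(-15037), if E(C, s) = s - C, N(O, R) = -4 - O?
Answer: -951626/32101261 ≈ -0.029644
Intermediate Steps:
980/(-46966) + E(-139, N(3, 3))/(-15037) = 980/(-46966) + ((-4 - 1*3) - 1*(-139))/(-15037) = 980*(-1/46966) + ((-4 - 3) + 139)*(-1/15037) = -490/23483 + (-7 + 139)*(-1/15037) = -490/23483 + 132*(-1/15037) = -490/23483 - 12/1367 = -951626/32101261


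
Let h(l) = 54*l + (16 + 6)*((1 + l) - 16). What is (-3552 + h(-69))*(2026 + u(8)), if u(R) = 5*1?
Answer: -18534906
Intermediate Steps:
u(R) = 5
h(l) = -330 + 76*l (h(l) = 54*l + 22*(-15 + l) = 54*l + (-330 + 22*l) = -330 + 76*l)
(-3552 + h(-69))*(2026 + u(8)) = (-3552 + (-330 + 76*(-69)))*(2026 + 5) = (-3552 + (-330 - 5244))*2031 = (-3552 - 5574)*2031 = -9126*2031 = -18534906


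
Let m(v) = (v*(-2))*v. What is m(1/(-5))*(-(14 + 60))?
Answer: 148/25 ≈ 5.9200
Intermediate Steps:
m(v) = -2*v² (m(v) = (-2*v)*v = -2*v²)
m(1/(-5))*(-(14 + 60)) = (-2*(1/(-5))²)*(-(14 + 60)) = (-2*(-⅕)²)*(-1*74) = -2*1/25*(-74) = -2/25*(-74) = 148/25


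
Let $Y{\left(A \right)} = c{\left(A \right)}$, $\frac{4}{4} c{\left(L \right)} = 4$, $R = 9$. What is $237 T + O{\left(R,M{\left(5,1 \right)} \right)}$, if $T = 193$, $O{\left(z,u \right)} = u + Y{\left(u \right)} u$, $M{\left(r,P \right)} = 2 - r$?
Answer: $45726$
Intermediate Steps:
$c{\left(L \right)} = 4$
$Y{\left(A \right)} = 4$
$O{\left(z,u \right)} = 5 u$ ($O{\left(z,u \right)} = u + 4 u = 5 u$)
$237 T + O{\left(R,M{\left(5,1 \right)} \right)} = 237 \cdot 193 + 5 \left(2 - 5\right) = 45741 + 5 \left(2 - 5\right) = 45741 + 5 \left(-3\right) = 45741 - 15 = 45726$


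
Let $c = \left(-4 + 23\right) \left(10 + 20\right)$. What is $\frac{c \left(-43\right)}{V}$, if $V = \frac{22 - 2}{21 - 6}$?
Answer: $- \frac{36765}{2} \approx -18383.0$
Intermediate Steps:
$V = \frac{4}{3}$ ($V = \frac{20}{15} = 20 \cdot \frac{1}{15} = \frac{4}{3} \approx 1.3333$)
$c = 570$ ($c = 19 \cdot 30 = 570$)
$\frac{c \left(-43\right)}{V} = \frac{570 \left(-43\right)}{\frac{4}{3}} = \left(-24510\right) \frac{3}{4} = - \frac{36765}{2}$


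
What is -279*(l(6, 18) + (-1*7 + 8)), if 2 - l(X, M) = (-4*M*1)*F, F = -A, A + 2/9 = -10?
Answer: -206181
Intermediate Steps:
A = -92/9 (A = -2/9 - 10 = -92/9 ≈ -10.222)
F = 92/9 (F = -1*(-92/9) = 92/9 ≈ 10.222)
l(X, M) = 2 + 368*M/9 (l(X, M) = 2 - -4*M*1*92/9 = 2 - (-4*M)*92/9 = 2 - (-368)*M/9 = 2 + 368*M/9)
-279*(l(6, 18) + (-1*7 + 8)) = -279*((2 + (368/9)*18) + (-1*7 + 8)) = -279*((2 + 736) + (-7 + 8)) = -279*(738 + 1) = -279*739 = -206181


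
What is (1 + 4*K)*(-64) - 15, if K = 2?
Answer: -591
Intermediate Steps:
(1 + 4*K)*(-64) - 15 = (1 + 4*2)*(-64) - 15 = (1 + 8)*(-64) - 15 = 9*(-64) - 15 = -576 - 15 = -591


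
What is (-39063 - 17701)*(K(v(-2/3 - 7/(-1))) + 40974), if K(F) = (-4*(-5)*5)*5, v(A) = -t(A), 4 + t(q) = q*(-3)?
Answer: -2354230136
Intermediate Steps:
t(q) = -4 - 3*q (t(q) = -4 + q*(-3) = -4 - 3*q)
v(A) = 4 + 3*A (v(A) = -(-4 - 3*A) = 4 + 3*A)
K(F) = 500 (K(F) = (20*5)*5 = 100*5 = 500)
(-39063 - 17701)*(K(v(-2/3 - 7/(-1))) + 40974) = (-39063 - 17701)*(500 + 40974) = -56764*41474 = -2354230136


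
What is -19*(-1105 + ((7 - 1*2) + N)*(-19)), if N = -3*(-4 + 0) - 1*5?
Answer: 25327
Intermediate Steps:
N = 7 (N = -3*(-4) - 5 = 12 - 5 = 7)
-19*(-1105 + ((7 - 1*2) + N)*(-19)) = -19*(-1105 + ((7 - 1*2) + 7)*(-19)) = -19*(-1105 + ((7 - 2) + 7)*(-19)) = -19*(-1105 + (5 + 7)*(-19)) = -19*(-1105 + 12*(-19)) = -19*(-1105 - 228) = -19*(-1333) = 25327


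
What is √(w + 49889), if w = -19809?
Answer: 8*√470 ≈ 173.44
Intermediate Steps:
√(w + 49889) = √(-19809 + 49889) = √30080 = 8*√470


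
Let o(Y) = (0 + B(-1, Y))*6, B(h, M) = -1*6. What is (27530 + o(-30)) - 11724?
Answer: 15770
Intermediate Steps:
B(h, M) = -6
o(Y) = -36 (o(Y) = (0 - 6)*6 = -6*6 = -36)
(27530 + o(-30)) - 11724 = (27530 - 36) - 11724 = 27494 - 11724 = 15770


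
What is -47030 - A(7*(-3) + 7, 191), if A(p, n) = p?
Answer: -47016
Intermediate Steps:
-47030 - A(7*(-3) + 7, 191) = -47030 - (7*(-3) + 7) = -47030 - (-21 + 7) = -47030 - 1*(-14) = -47030 + 14 = -47016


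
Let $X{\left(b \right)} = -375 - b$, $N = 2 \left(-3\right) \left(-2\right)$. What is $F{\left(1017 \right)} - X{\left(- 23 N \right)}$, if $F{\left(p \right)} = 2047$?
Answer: $2146$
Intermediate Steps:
$N = 12$ ($N = \left(-6\right) \left(-2\right) = 12$)
$F{\left(1017 \right)} - X{\left(- 23 N \right)} = 2047 - \left(-375 - \left(-23\right) 12\right) = 2047 - \left(-375 - -276\right) = 2047 - \left(-375 + 276\right) = 2047 - -99 = 2047 + 99 = 2146$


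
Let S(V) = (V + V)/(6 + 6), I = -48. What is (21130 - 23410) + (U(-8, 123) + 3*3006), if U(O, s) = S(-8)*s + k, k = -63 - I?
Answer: 6559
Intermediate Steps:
k = -15 (k = -63 - 1*(-48) = -63 + 48 = -15)
S(V) = V/6 (S(V) = (2*V)/12 = (2*V)*(1/12) = V/6)
U(O, s) = -15 - 4*s/3 (U(O, s) = ((1/6)*(-8))*s - 15 = -4*s/3 - 15 = -15 - 4*s/3)
(21130 - 23410) + (U(-8, 123) + 3*3006) = (21130 - 23410) + ((-15 - 4/3*123) + 3*3006) = -2280 + ((-15 - 164) + 9018) = -2280 + (-179 + 9018) = -2280 + 8839 = 6559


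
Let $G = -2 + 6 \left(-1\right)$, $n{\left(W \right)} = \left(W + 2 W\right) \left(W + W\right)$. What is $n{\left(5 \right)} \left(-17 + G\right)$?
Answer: $-3750$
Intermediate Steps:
$n{\left(W \right)} = 6 W^{2}$ ($n{\left(W \right)} = 3 W 2 W = 6 W^{2}$)
$G = -8$ ($G = -2 - 6 = -8$)
$n{\left(5 \right)} \left(-17 + G\right) = 6 \cdot 5^{2} \left(-17 - 8\right) = 6 \cdot 25 \left(-25\right) = 150 \left(-25\right) = -3750$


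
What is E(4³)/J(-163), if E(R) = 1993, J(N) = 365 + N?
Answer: 1993/202 ≈ 9.8663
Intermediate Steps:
E(4³)/J(-163) = 1993/(365 - 163) = 1993/202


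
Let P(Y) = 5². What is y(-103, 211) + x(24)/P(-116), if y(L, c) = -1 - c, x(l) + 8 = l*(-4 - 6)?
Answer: -5548/25 ≈ -221.92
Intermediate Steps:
x(l) = -8 - 10*l (x(l) = -8 + l*(-4 - 6) = -8 + l*(-10) = -8 - 10*l)
P(Y) = 25
y(-103, 211) + x(24)/P(-116) = (-1 - 1*211) + (-8 - 10*24)/25 = (-1 - 211) + (-8 - 240)*(1/25) = -212 - 248*1/25 = -212 - 248/25 = -5548/25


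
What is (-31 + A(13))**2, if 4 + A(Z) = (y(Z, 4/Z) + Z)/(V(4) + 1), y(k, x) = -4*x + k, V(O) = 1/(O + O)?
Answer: 2307361/13689 ≈ 168.56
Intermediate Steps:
V(O) = 1/(2*O)
y(k, x) = k - 4*x
A(Z) = -4 - 128/(9*Z) + 16*Z/9 (A(Z) = -4 + ((Z - 16/Z) + Z)/((1/2)/4 + 1) = -4 + ((Z - 16/Z) + Z)/((1/2)*(1/4) + 1) = -4 + (-16/Z + 2*Z)/(1/8 + 1) = -4 + (-16/Z + 2*Z)/(9/8) = -4 + (-16/Z + 2*Z)*(8/9) = -4 + (-128/(9*Z) + 16*Z/9) = -4 - 128/(9*Z) + 16*Z/9)
(-31 + A(13))**2 = (-31 + (-4 - 128/9/13 + (16/9)*13))**2 = (-31 + (-4 - 128/9*1/13 + 208/9))**2 = (-31 + (-4 - 128/117 + 208/9))**2 = (-31 + 2108/117)**2 = (-1519/117)**2 = 2307361/13689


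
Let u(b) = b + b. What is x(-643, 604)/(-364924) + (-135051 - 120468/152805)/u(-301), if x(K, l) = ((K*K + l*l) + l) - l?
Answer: 177599878919181/799258369420 ≈ 222.21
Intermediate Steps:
x(K, l) = K² + l² (x(K, l) = ((K² + l²) + l) - l = (l + K² + l²) - l = K² + l²)
u(b) = 2*b
x(-643, 604)/(-364924) + (-135051 - 120468/152805)/u(-301) = ((-643)² + 604²)/(-364924) + (-135051 - 120468/152805)/((2*(-301))) = (413449 + 364816)*(-1/364924) + (-135051 - 120468/152805)/(-602) = 778265*(-1/364924) + (-135051 - 1*40156/50935)*(-1/602) = -778265/364924 + (-135051 - 40156/50935)*(-1/602) = -778265/364924 - 6878862841/50935*(-1/602) = -778265/364924 + 6878862841/30662870 = 177599878919181/799258369420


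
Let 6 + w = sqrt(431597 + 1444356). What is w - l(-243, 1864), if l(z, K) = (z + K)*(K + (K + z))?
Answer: -5649191 + sqrt(1875953) ≈ -5.6478e+6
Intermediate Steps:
w = -6 + sqrt(1875953) (w = -6 + sqrt(431597 + 1444356) = -6 + sqrt(1875953) ≈ 1363.7)
l(z, K) = (K + z)*(z + 2*K)
w - l(-243, 1864) = (-6 + sqrt(1875953)) - ((-243)**2 + 2*1864**2 + 3*1864*(-243)) = (-6 + sqrt(1875953)) - (59049 + 2*3474496 - 1358856) = (-6 + sqrt(1875953)) - (59049 + 6948992 - 1358856) = (-6 + sqrt(1875953)) - 1*5649185 = (-6 + sqrt(1875953)) - 5649185 = -5649191 + sqrt(1875953)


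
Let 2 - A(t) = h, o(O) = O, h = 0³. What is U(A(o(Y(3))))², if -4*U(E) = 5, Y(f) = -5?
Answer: 25/16 ≈ 1.5625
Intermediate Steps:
h = 0
A(t) = 2 (A(t) = 2 - 1*0 = 2 + 0 = 2)
U(E) = -5/4 (U(E) = -¼*5 = -5/4)
U(A(o(Y(3))))² = (-5/4)² = 25/16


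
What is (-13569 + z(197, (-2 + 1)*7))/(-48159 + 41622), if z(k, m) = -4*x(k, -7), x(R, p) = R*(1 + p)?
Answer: 2947/2179 ≈ 1.3525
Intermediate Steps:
z(k, m) = 24*k (z(k, m) = -4*k*(1 - 7) = -4*k*(-6) = -(-24)*k = 24*k)
(-13569 + z(197, (-2 + 1)*7))/(-48159 + 41622) = (-13569 + 24*197)/(-48159 + 41622) = (-13569 + 4728)/(-6537) = -8841*(-1/6537) = 2947/2179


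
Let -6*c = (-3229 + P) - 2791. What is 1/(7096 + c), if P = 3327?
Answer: 6/45269 ≈ 0.00013254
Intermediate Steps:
c = 2693/6 (c = -((-3229 + 3327) - 2791)/6 = -(98 - 2791)/6 = -⅙*(-2693) = 2693/6 ≈ 448.83)
1/(7096 + c) = 1/(7096 + 2693/6) = 1/(45269/6) = 6/45269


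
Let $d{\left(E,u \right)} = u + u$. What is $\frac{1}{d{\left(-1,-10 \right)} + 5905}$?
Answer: $\frac{1}{5885} \approx 0.00016992$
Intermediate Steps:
$d{\left(E,u \right)} = 2 u$
$\frac{1}{d{\left(-1,-10 \right)} + 5905} = \frac{1}{2 \left(-10\right) + 5905} = \frac{1}{-20 + 5905} = \frac{1}{5885}$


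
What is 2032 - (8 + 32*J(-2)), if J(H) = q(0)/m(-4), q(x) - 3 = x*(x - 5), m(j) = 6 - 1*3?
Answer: 1992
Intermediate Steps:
m(j) = 3 (m(j) = 6 - 3 = 3)
q(x) = 3 + x*(-5 + x) (q(x) = 3 + x*(x - 5) = 3 + x*(-5 + x))
J(H) = 1 (J(H) = (3 + 0² - 5*0)/3 = (3 + 0 + 0)*(⅓) = 3*(⅓) = 1)
2032 - (8 + 32*J(-2)) = 2032 - (8 + 32*1) = 2032 - (8 + 32) = 2032 - 1*40 = 2032 - 40 = 1992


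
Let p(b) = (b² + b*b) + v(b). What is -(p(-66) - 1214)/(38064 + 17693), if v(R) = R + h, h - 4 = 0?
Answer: -572/4289 ≈ -0.13336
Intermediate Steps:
h = 4 (h = 4 + 0 = 4)
v(R) = 4 + R (v(R) = R + 4 = 4 + R)
p(b) = 4 + b + 2*b² (p(b) = (b² + b*b) + (4 + b) = (b² + b²) + (4 + b) = 2*b² + (4 + b) = 4 + b + 2*b²)
-(p(-66) - 1214)/(38064 + 17693) = -((4 - 66 + 2*(-66)²) - 1214)/(38064 + 17693) = -((4 - 66 + 2*4356) - 1214)/55757 = -((4 - 66 + 8712) - 1214)/55757 = -(8650 - 1214)/55757 = -7436/55757 = -1*572/4289 = -572/4289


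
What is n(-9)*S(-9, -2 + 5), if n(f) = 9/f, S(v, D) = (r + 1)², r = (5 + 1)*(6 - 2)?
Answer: -625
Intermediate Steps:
r = 24 (r = 6*4 = 24)
S(v, D) = 625 (S(v, D) = (24 + 1)² = 25² = 625)
n(-9)*S(-9, -2 + 5) = (9/(-9))*625 = (9*(-⅑))*625 = -1*625 = -625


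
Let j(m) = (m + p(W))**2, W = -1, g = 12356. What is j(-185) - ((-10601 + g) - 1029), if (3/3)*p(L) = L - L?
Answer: 33499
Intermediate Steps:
p(L) = 0 (p(L) = L - L = 0)
j(m) = m**2 (j(m) = (m + 0)**2 = m**2)
j(-185) - ((-10601 + g) - 1029) = (-185)**2 - ((-10601 + 12356) - 1029) = 34225 - (1755 - 1029) = 34225 - 1*726 = 34225 - 726 = 33499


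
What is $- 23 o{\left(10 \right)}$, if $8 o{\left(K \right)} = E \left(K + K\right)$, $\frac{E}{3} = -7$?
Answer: $\frac{2415}{2} \approx 1207.5$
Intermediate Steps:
$E = -21$ ($E = 3 \left(-7\right) = -21$)
$o{\left(K \right)} = - \frac{21 K}{4}$ ($o{\left(K \right)} = \frac{\left(-21\right) \left(K + K\right)}{8} = \frac{\left(-21\right) 2 K}{8} = \frac{\left(-42\right) K}{8} = - \frac{21 K}{4}$)
$- 23 o{\left(10 \right)} = - 23 \left(\left(- \frac{21}{4}\right) 10\right) = \left(-23\right) \left(- \frac{105}{2}\right) = \frac{2415}{2}$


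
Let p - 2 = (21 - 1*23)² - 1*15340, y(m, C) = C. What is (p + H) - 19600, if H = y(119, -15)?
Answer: -34949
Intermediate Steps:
H = -15
p = -15334 (p = 2 + ((21 - 1*23)² - 1*15340) = 2 + ((21 - 23)² - 15340) = 2 + ((-2)² - 15340) = 2 + (4 - 15340) = 2 - 15336 = -15334)
(p + H) - 19600 = (-15334 - 15) - 19600 = -15349 - 19600 = -34949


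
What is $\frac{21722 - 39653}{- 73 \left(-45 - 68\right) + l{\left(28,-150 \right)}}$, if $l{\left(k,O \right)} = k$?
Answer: $- \frac{5977}{2759} \approx -2.1664$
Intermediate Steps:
$\frac{21722 - 39653}{- 73 \left(-45 - 68\right) + l{\left(28,-150 \right)}} = \frac{21722 - 39653}{- 73 \left(-45 - 68\right) + 28} = - \frac{17931}{\left(-73\right) \left(-113\right) + 28} = - \frac{17931}{8249 + 28} = - \frac{17931}{8277} = \left(-17931\right) \frac{1}{8277} = - \frac{5977}{2759}$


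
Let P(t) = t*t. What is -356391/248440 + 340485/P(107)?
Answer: 80509772841/2844389560 ≈ 28.305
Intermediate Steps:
P(t) = t**2
-356391/248440 + 340485/P(107) = -356391/248440 + 340485/(107**2) = -356391*1/248440 + 340485/11449 = -356391/248440 + 340485*(1/11449) = -356391/248440 + 340485/11449 = 80509772841/2844389560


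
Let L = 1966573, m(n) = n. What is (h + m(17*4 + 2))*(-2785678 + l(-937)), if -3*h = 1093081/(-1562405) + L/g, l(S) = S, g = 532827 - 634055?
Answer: -36287461937254201/169759356 ≈ -2.1376e+8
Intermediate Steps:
g = -101228
h = 3183233891533/474477400020 (h = -(1093081/(-1562405) + 1966573/(-101228))/3 = -(1093081*(-1/1562405) + 1966573*(-1/101228))/3 = -(-1093081/1562405 - 1966573/101228)/3 = -1/3*(-3183233891533/158159133340) = 3183233891533/474477400020 ≈ 6.7089)
(h + m(17*4 + 2))*(-2785678 + l(-937)) = (3183233891533/474477400020 + (17*4 + 2))*(-2785678 - 937) = (3183233891533/474477400020 + (68 + 2))*(-2786615) = (3183233891533/474477400020 + 70)*(-2786615) = (36396651892933/474477400020)*(-2786615) = -36287461937254201/169759356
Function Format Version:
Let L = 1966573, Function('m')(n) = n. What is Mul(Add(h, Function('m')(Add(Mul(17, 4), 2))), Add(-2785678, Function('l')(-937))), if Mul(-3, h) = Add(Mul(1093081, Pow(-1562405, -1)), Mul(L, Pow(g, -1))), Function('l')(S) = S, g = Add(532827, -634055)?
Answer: Rational(-36287461937254201, 169759356) ≈ -2.1376e+8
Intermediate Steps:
g = -101228
h = Rational(3183233891533, 474477400020) (h = Mul(Rational(-1, 3), Add(Mul(1093081, Pow(-1562405, -1)), Mul(1966573, Pow(-101228, -1)))) = Mul(Rational(-1, 3), Add(Mul(1093081, Rational(-1, 1562405)), Mul(1966573, Rational(-1, 101228)))) = Mul(Rational(-1, 3), Add(Rational(-1093081, 1562405), Rational(-1966573, 101228))) = Mul(Rational(-1, 3), Rational(-3183233891533, 158159133340)) = Rational(3183233891533, 474477400020) ≈ 6.7089)
Mul(Add(h, Function('m')(Add(Mul(17, 4), 2))), Add(-2785678, Function('l')(-937))) = Mul(Add(Rational(3183233891533, 474477400020), Add(Mul(17, 4), 2)), Add(-2785678, -937)) = Mul(Add(Rational(3183233891533, 474477400020), Add(68, 2)), -2786615) = Mul(Add(Rational(3183233891533, 474477400020), 70), -2786615) = Mul(Rational(36396651892933, 474477400020), -2786615) = Rational(-36287461937254201, 169759356)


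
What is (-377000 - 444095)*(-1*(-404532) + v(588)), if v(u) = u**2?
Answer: -616047872220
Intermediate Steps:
(-377000 - 444095)*(-1*(-404532) + v(588)) = (-377000 - 444095)*(-1*(-404532) + 588**2) = -821095*(404532 + 345744) = -821095*750276 = -616047872220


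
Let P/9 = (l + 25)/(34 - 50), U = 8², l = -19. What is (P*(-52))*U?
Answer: 11232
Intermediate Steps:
U = 64
P = -27/8 (P = 9*((-19 + 25)/(34 - 50)) = 9*(6/(-16)) = 9*(6*(-1/16)) = 9*(-3/8) = -27/8 ≈ -3.3750)
(P*(-52))*U = -27/8*(-52)*64 = (351/2)*64 = 11232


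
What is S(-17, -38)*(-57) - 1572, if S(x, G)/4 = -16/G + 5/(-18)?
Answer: -4814/3 ≈ -1604.7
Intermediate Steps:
S(x, G) = -10/9 - 64/G (S(x, G) = 4*(-16/G + 5/(-18)) = 4*(-16/G + 5*(-1/18)) = 4*(-16/G - 5/18) = 4*(-5/18 - 16/G) = -10/9 - 64/G)
S(-17, -38)*(-57) - 1572 = (-10/9 - 64/(-38))*(-57) - 1572 = (-10/9 - 64*(-1/38))*(-57) - 1572 = (-10/9 + 32/19)*(-57) - 1572 = (98/171)*(-57) - 1572 = -98/3 - 1572 = -4814/3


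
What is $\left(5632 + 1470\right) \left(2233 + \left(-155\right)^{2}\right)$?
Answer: $186484316$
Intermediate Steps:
$\left(5632 + 1470\right) \left(2233 + \left(-155\right)^{2}\right) = 7102 \left(2233 + 24025\right) = 7102 \cdot 26258 = 186484316$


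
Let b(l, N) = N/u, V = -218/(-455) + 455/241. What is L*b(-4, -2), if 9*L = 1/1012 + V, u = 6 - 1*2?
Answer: -262787411/1997475480 ≈ -0.13156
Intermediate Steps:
V = 259563/109655 (V = -218*(-1/455) + 455*(1/241) = 218/455 + 455/241 = 259563/109655 ≈ 2.3671)
u = 4 (u = 6 - 2 = 4)
b(l, N) = N/4
L = 262787411/998737740 (L = (1/1012 + 259563/109655)/9 = (⅑)*(262787411/110970860) = 262787411/998737740 ≈ 0.26312)
L*b(-4, -2) = 262787411*((¼)*(-2))/998737740 = (262787411/998737740)*(-½) = -262787411/1997475480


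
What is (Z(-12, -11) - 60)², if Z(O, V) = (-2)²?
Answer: 3136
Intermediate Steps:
Z(O, V) = 4
(Z(-12, -11) - 60)² = (4 - 60)² = (-56)² = 3136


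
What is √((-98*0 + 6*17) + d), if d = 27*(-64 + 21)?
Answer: I*√1059 ≈ 32.542*I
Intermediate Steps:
d = -1161 (d = 27*(-43) = -1161)
√((-98*0 + 6*17) + d) = √((-98*0 + 6*17) - 1161) = √((0 + 102) - 1161) = √(102 - 1161) = √(-1059) = I*√1059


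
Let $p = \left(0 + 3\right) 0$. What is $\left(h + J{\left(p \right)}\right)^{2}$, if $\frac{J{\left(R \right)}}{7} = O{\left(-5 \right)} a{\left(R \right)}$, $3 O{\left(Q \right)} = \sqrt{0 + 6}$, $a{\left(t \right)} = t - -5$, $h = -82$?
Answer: $\frac{22622}{3} - \frac{5740 \sqrt{6}}{3} \approx 2854.0$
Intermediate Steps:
$a{\left(t \right)} = 5 + t$ ($a{\left(t \right)} = t + 5 = 5 + t$)
$p = 0$ ($p = 3 \cdot 0 = 0$)
$O{\left(Q \right)} = \frac{\sqrt{6}}{3}$ ($O{\left(Q \right)} = \frac{\sqrt{0 + 6}}{3} = \frac{\sqrt{6}}{3}$)
$J{\left(R \right)} = \frac{7 \sqrt{6} \left(5 + R\right)}{3}$ ($J{\left(R \right)} = 7 \frac{\sqrt{6}}{3} \left(5 + R\right) = 7 \frac{\sqrt{6} \left(5 + R\right)}{3} = \frac{7 \sqrt{6} \left(5 + R\right)}{3}$)
$\left(h + J{\left(p \right)}\right)^{2} = \left(-82 + \frac{7 \sqrt{6} \left(5 + 0\right)}{3}\right)^{2} = \left(-82 + \frac{7}{3} \sqrt{6} \cdot 5\right)^{2} = \left(-82 + \frac{35 \sqrt{6}}{3}\right)^{2}$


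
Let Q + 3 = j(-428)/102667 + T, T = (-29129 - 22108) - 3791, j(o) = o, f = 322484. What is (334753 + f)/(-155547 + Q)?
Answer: -9639507297/3088487422 ≈ -3.1211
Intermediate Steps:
T = -55028 (T = -51237 - 3791 = -55028)
Q = -5649868105/102667 (Q = -3 + (-428/102667 - 55028) = -3 - 5649560104/102667 = -5649868105/102667 ≈ -55031.)
(334753 + f)/(-155547 + Q) = (334753 + 322484)/(-155547 - 5649868105/102667) = 657237/(-21619411954/102667) = 657237*(-102667/21619411954) = -9639507297/3088487422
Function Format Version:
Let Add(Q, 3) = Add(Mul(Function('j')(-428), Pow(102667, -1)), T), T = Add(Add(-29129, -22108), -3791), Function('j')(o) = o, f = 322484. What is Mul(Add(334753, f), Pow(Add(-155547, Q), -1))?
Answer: Rational(-9639507297, 3088487422) ≈ -3.1211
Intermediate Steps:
T = -55028 (T = Add(-51237, -3791) = -55028)
Q = Rational(-5649868105, 102667) (Q = Add(-3, Add(Mul(-428, Pow(102667, -1)), -55028)) = Add(-3, Add(Mul(-428, Rational(1, 102667)), -55028)) = Add(-3, Add(Rational(-428, 102667), -55028)) = Add(-3, Rational(-5649560104, 102667)) = Rational(-5649868105, 102667) ≈ -55031.)
Mul(Add(334753, f), Pow(Add(-155547, Q), -1)) = Mul(Add(334753, 322484), Pow(Add(-155547, Rational(-5649868105, 102667)), -1)) = Mul(657237, Pow(Rational(-21619411954, 102667), -1)) = Mul(657237, Rational(-102667, 21619411954)) = Rational(-9639507297, 3088487422)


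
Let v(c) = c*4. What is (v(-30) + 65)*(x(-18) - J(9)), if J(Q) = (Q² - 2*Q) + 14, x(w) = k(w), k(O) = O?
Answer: 5225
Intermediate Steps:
x(w) = w
v(c) = 4*c
J(Q) = 14 + Q² - 2*Q
(v(-30) + 65)*(x(-18) - J(9)) = (4*(-30) + 65)*(-18 - (14 + 9² - 2*9)) = (-120 + 65)*(-18 - (14 + 81 - 18)) = -55*(-18 - 1*77) = -55*(-18 - 77) = -55*(-95) = 5225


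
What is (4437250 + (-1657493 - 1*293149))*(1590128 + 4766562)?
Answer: 15806596207520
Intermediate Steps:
(4437250 + (-1657493 - 1*293149))*(1590128 + 4766562) = (4437250 + (-1657493 - 293149))*6356690 = (4437250 - 1950642)*6356690 = 2486608*6356690 = 15806596207520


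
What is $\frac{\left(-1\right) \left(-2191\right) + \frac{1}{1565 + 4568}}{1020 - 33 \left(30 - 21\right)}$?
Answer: $\frac{13437404}{4434159} \approx 3.0304$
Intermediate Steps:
$\frac{\left(-1\right) \left(-2191\right) + \frac{1}{1565 + 4568}}{1020 - 33 \left(30 - 21\right)} = \frac{2191 + \frac{1}{6133}}{1020 - 297} = \frac{13437404}{6133 \cdot 723} = \frac{13437404}{6133} \cdot \frac{1}{723} = \frac{13437404}{4434159}$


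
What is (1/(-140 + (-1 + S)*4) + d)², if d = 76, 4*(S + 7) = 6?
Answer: 159138225/27556 ≈ 5775.1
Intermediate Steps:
S = -11/2 (S = -7 + (¼)*6 = -7 + 3/2 = -11/2 ≈ -5.5000)
(1/(-140 + (-1 + S)*4) + d)² = (1/(-140 + (-1 - 11/2)*4) + 76)² = (1/(-140 - 13/2*4) + 76)² = (1/(-140 - 26) + 76)² = (1/(-166) + 76)² = (-1/166 + 76)² = (12615/166)² = 159138225/27556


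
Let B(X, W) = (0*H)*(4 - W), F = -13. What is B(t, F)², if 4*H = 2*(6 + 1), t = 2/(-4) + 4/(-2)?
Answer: 0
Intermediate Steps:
t = -5/2 (t = 2*(-¼) + 4*(-½) = -½ - 2 = -5/2 ≈ -2.5000)
H = 7/2 (H = (2*(6 + 1))/4 = (2*7)/4 = (¼)*14 = 7/2 ≈ 3.5000)
B(X, W) = 0 (B(X, W) = (0*(7/2))*(4 - W) = 0*(4 - W) = 0)
B(t, F)² = 0² = 0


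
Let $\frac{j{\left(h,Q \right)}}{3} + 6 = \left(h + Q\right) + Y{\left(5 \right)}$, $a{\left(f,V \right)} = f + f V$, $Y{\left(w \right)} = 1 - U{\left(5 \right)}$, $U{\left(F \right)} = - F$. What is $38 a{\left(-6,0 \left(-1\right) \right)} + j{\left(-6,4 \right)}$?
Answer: $-234$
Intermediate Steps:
$Y{\left(w \right)} = 6$ ($Y{\left(w \right)} = 1 - \left(-1\right) 5 = 1 - -5 = 1 + 5 = 6$)
$a{\left(f,V \right)} = f + V f$
$j{\left(h,Q \right)} = 3 Q + 3 h$ ($j{\left(h,Q \right)} = -18 + 3 \left(\left(h + Q\right) + 6\right) = -18 + 3 \left(\left(Q + h\right) + 6\right) = -18 + 3 \left(6 + Q + h\right) = -18 + \left(18 + 3 Q + 3 h\right) = 3 Q + 3 h$)
$38 a{\left(-6,0 \left(-1\right) \right)} + j{\left(-6,4 \right)} = 38 \left(- 6 \left(1 + 0 \left(-1\right)\right)\right) + \left(3 \cdot 4 + 3 \left(-6\right)\right) = 38 \left(- 6 \left(1 + 0\right)\right) + \left(12 - 18\right) = 38 \left(\left(-6\right) 1\right) - 6 = 38 \left(-6\right) - 6 = -228 - 6 = -234$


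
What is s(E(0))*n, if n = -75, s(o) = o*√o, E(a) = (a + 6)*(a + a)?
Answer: 0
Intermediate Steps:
E(a) = 2*a*(6 + a) (E(a) = (6 + a)*(2*a) = 2*a*(6 + a))
s(o) = o^(3/2)
s(E(0))*n = (2*0*(6 + 0))^(3/2)*(-75) = (2*0*6)^(3/2)*(-75) = 0^(3/2)*(-75) = 0*(-75) = 0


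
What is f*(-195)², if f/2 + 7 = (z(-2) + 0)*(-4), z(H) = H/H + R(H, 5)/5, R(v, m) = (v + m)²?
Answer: -1384110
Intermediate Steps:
R(v, m) = (m + v)²
z(H) = 1 + (5 + H)²/5 (z(H) = H/H + (5 + H)²/5 = 1 + (5 + H)²*(⅕) = 1 + (5 + H)²/5)
f = -182/5 (f = -14 + 2*(((1 + (5 - 2)²/5) + 0)*(-4)) = -14 + 2*(((1 + (⅕)*3²) + 0)*(-4)) = -14 + 2*(((1 + (⅕)*9) + 0)*(-4)) = -14 + 2*(((1 + 9/5) + 0)*(-4)) = -14 + 2*((14/5 + 0)*(-4)) = -14 + 2*((14/5)*(-4)) = -14 + 2*(-56/5) = -14 - 112/5 = -182/5 ≈ -36.400)
f*(-195)² = -182/5*(-195)² = -182/5*38025 = -1384110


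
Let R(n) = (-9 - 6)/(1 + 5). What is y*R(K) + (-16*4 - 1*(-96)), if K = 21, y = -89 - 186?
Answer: 1439/2 ≈ 719.50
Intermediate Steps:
y = -275
R(n) = -5/2 (R(n) = -15/6 = -15*⅙ = -5/2)
y*R(K) + (-16*4 - 1*(-96)) = -275*(-5/2) + (-16*4 - 1*(-96)) = 1375/2 + (-64 + 96) = 1375/2 + 32 = 1439/2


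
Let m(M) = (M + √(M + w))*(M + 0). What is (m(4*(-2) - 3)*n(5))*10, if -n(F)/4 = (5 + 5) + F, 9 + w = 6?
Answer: -72600 + 6600*I*√14 ≈ -72600.0 + 24695.0*I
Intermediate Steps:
w = -3 (w = -9 + 6 = -3)
n(F) = -40 - 4*F (n(F) = -4*((5 + 5) + F) = -4*(10 + F) = -40 - 4*F)
m(M) = M*(M + √(-3 + M)) (m(M) = (M + √(M - 3))*(M + 0) = (M + √(-3 + M))*M = M*(M + √(-3 + M)))
(m(4*(-2) - 3)*n(5))*10 = (((4*(-2) - 3)*((4*(-2) - 3) + √(-3 + (4*(-2) - 3))))*(-40 - 4*5))*10 = (((-8 - 3)*((-8 - 3) + √(-3 + (-8 - 3))))*(-40 - 20))*10 = (-11*(-11 + √(-3 - 11))*(-60))*10 = (-11*(-11 + √(-14))*(-60))*10 = (-11*(-11 + I*√14)*(-60))*10 = ((121 - 11*I*√14)*(-60))*10 = (-7260 + 660*I*√14)*10 = -72600 + 6600*I*√14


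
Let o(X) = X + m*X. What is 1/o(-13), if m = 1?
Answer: -1/26 ≈ -0.038462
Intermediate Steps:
o(X) = 2*X (o(X) = X + 1*X = X + X = 2*X)
1/o(-13) = 1/(2*(-13)) = 1/(-26) = -1/26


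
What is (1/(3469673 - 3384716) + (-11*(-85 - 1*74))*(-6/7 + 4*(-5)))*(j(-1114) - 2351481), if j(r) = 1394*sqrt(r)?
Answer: 17004428979473617/198233 - 30241589020774*I*sqrt(1114)/594699 ≈ 8.578e+10 - 1.6973e+9*I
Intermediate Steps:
(1/(3469673 - 3384716) + (-11*(-85 - 1*74))*(-6/7 + 4*(-5)))*(j(-1114) - 2351481) = (1/(3469673 - 3384716) + (-11*(-85 - 1*74))*(-6/7 + 4*(-5)))*(1394*sqrt(-1114) - 2351481) = (1/84957 + (-11*(-85 - 74))*(-6*1/7 - 20))*(1394*(I*sqrt(1114)) - 2351481) = (1/84957 + (-11*(-159))*(-6/7 - 20))*(1394*I*sqrt(1114) - 2351481) = (1/84957 + 1749*(-146/7))*(-2351481 + 1394*I*sqrt(1114)) = (1/84957 - 255354/7)*(-2351481 + 1394*I*sqrt(1114)) = -21694109771*(-2351481 + 1394*I*sqrt(1114))/594699 = 17004428979473617/198233 - 30241589020774*I*sqrt(1114)/594699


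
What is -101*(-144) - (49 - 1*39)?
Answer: 14534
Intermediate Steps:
-101*(-144) - (49 - 1*39) = 14544 - (49 - 39) = 14544 - 1*10 = 14544 - 10 = 14534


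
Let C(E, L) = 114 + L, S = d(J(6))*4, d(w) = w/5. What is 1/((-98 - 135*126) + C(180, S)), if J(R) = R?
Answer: -5/84946 ≈ -5.8861e-5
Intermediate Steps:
d(w) = w/5 (d(w) = w*(⅕) = w/5)
S = 24/5 (S = ((⅕)*6)*4 = (6/5)*4 = 24/5 ≈ 4.8000)
1/((-98 - 135*126) + C(180, S)) = 1/((-98 - 135*126) + (114 + 24/5)) = 1/((-98 - 17010) + 594/5) = 1/(-17108 + 594/5) = 1/(-84946/5) = -5/84946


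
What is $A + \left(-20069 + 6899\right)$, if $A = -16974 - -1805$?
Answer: $-28339$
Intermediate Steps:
$A = -15169$ ($A = -16974 + 1805 = -15169$)
$A + \left(-20069 + 6899\right) = -15169 + \left(-20069 + 6899\right) = -15169 - 13170 = -28339$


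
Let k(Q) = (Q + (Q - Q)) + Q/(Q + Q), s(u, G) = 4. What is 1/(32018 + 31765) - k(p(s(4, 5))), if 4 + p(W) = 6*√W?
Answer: -1084309/127566 ≈ -8.5000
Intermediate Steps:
p(W) = -4 + 6*√W
k(Q) = ½ + Q (k(Q) = (Q + 0) + Q/((2*Q)) = Q + Q*(1/(2*Q)) = Q + ½ = ½ + Q)
1/(32018 + 31765) - k(p(s(4, 5))) = 1/(32018 + 31765) - (½ + (-4 + 6*√4)) = 1/63783 - (½ + (-4 + 6*2)) = 1/63783 - (½ + (-4 + 12)) = 1/63783 - (½ + 8) = 1/63783 - 1*17/2 = 1/63783 - 17/2 = -1084309/127566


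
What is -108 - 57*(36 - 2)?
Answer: -2046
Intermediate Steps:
-108 - 57*(36 - 2) = -108 - 57*34 = -108 - 1938 = -2046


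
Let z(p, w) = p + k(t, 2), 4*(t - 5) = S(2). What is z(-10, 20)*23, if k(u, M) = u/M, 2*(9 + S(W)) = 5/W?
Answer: -6233/32 ≈ -194.78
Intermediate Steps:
S(W) = -9 + 5/(2*W) (S(W) = -9 + (5/W)/2 = -9 + 5/(2*W))
t = 49/16 (t = 5 + (-9 + (5/2)/2)/4 = 5 + (-9 + (5/2)*(1/2))/4 = 5 + (-9 + 5/4)/4 = 5 + (1/4)*(-31/4) = 5 - 31/16 = 49/16 ≈ 3.0625)
z(p, w) = 49/32 + p (z(p, w) = p + (49/16)/2 = p + (49/16)*(1/2) = p + 49/32 = 49/32 + p)
z(-10, 20)*23 = (49/32 - 10)*23 = -271/32*23 = -6233/32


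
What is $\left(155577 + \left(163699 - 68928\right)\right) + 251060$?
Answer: $501408$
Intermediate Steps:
$\left(155577 + \left(163699 - 68928\right)\right) + 251060 = \left(155577 + 94771\right) + 251060 = 250348 + 251060 = 501408$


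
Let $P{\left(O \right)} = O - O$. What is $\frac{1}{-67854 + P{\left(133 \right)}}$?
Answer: $- \frac{1}{67854} \approx -1.4738 \cdot 10^{-5}$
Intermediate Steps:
$P{\left(O \right)} = 0$
$\frac{1}{-67854 + P{\left(133 \right)}} = \frac{1}{-67854 + 0} = \frac{1}{-67854} = - \frac{1}{67854}$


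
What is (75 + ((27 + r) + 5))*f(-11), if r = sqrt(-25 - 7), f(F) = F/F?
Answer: 107 + 4*I*sqrt(2) ≈ 107.0 + 5.6569*I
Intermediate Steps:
f(F) = 1
r = 4*I*sqrt(2) (r = sqrt(-32) = 4*I*sqrt(2) ≈ 5.6569*I)
(75 + ((27 + r) + 5))*f(-11) = (75 + ((27 + 4*I*sqrt(2)) + 5))*1 = (75 + (32 + 4*I*sqrt(2)))*1 = (107 + 4*I*sqrt(2))*1 = 107 + 4*I*sqrt(2)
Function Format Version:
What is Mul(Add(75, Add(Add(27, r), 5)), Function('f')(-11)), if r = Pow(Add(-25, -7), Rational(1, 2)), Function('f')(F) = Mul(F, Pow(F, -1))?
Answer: Add(107, Mul(4, I, Pow(2, Rational(1, 2)))) ≈ Add(107.00, Mul(5.6569, I))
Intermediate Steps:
Function('f')(F) = 1
r = Mul(4, I, Pow(2, Rational(1, 2))) (r = Pow(-32, Rational(1, 2)) = Mul(4, I, Pow(2, Rational(1, 2))) ≈ Mul(5.6569, I))
Mul(Add(75, Add(Add(27, r), 5)), Function('f')(-11)) = Mul(Add(75, Add(Add(27, Mul(4, I, Pow(2, Rational(1, 2)))), 5)), 1) = Mul(Add(75, Add(32, Mul(4, I, Pow(2, Rational(1, 2))))), 1) = Mul(Add(107, Mul(4, I, Pow(2, Rational(1, 2)))), 1) = Add(107, Mul(4, I, Pow(2, Rational(1, 2))))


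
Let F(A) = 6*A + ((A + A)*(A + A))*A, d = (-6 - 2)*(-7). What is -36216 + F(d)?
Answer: 666584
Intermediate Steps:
d = 56 (d = -8*(-7) = 56)
F(A) = 4*A³ + 6*A (F(A) = 6*A + ((2*A)*(2*A))*A = 6*A + (4*A²)*A = 6*A + 4*A³ = 4*A³ + 6*A)
-36216 + F(d) = -36216 + (4*56³ + 6*56) = -36216 + (4*175616 + 336) = -36216 + (702464 + 336) = -36216 + 702800 = 666584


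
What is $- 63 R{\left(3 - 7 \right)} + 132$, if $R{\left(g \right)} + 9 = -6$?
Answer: $1077$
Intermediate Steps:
$R{\left(g \right)} = -15$ ($R{\left(g \right)} = -9 - 6 = -15$)
$- 63 R{\left(3 - 7 \right)} + 132 = \left(-63\right) \left(-15\right) + 132 = 945 + 132 = 1077$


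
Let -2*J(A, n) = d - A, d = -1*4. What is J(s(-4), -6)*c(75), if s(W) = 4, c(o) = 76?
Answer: 304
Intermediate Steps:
d = -4
J(A, n) = 2 + A/2 (J(A, n) = -(-4 - A)/2 = 2 + A/2)
J(s(-4), -6)*c(75) = (2 + (1/2)*4)*76 = (2 + 2)*76 = 4*76 = 304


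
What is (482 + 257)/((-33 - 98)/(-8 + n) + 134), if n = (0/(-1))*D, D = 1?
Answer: 5912/1203 ≈ 4.9144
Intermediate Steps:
n = 0 (n = (0/(-1))*1 = (0*(-1))*1 = 0*1 = 0)
(482 + 257)/((-33 - 98)/(-8 + n) + 134) = (482 + 257)/((-33 - 98)/(-8 + 0) + 134) = 739/(-131/(-8) + 134) = 739/(-131*(-⅛) + 134) = 739/(131/8 + 134) = 739/(1203/8) = 739*(8/1203) = 5912/1203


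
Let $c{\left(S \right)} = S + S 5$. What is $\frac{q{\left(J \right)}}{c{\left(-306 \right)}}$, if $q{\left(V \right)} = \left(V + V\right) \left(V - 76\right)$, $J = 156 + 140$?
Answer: $- \frac{32560}{459} \approx -70.937$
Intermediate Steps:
$J = 296$
$q{\left(V \right)} = 2 V \left(-76 + V\right)$
$c{\left(S \right)} = 6 S$ ($c{\left(S \right)} = S + 5 S = 6 S$)
$\frac{q{\left(J \right)}}{c{\left(-306 \right)}} = \frac{2 \cdot 296 \left(-76 + 296\right)}{6 \left(-306\right)} = \frac{2 \cdot 296 \cdot 220}{-1836} = 130240 \left(- \frac{1}{1836}\right) = - \frac{32560}{459}$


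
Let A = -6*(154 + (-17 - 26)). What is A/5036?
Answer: -333/2518 ≈ -0.13225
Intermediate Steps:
A = -666 (A = -6*(154 - 43) = -6*111 = -666)
A/5036 = -666/5036 = -666*1/5036 = -333/2518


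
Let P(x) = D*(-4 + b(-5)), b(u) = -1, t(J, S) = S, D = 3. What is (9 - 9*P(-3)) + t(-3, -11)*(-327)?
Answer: 3741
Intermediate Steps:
P(x) = -15 (P(x) = 3*(-4 - 1) = 3*(-5) = -15)
(9 - 9*P(-3)) + t(-3, -11)*(-327) = (9 - 9*(-15)) - 11*(-327) = (9 + 135) + 3597 = 144 + 3597 = 3741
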